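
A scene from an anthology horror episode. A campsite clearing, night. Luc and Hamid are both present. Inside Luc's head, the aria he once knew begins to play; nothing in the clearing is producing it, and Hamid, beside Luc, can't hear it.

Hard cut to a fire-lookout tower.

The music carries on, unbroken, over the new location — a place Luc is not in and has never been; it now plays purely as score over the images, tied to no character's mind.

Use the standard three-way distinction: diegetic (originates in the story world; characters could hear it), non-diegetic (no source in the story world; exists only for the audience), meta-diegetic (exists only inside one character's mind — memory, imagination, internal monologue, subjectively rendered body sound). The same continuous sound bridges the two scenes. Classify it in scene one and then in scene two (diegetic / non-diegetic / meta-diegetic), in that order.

Scene one: the music exists only inside Luc's mind; Hamid can't hear it → meta-diegetic.
Scene two: it's detached from Luc entirely and plays over unrelated images with no in-world source — conventional underscore → non-diegetic.

meta-diegetic, non-diegetic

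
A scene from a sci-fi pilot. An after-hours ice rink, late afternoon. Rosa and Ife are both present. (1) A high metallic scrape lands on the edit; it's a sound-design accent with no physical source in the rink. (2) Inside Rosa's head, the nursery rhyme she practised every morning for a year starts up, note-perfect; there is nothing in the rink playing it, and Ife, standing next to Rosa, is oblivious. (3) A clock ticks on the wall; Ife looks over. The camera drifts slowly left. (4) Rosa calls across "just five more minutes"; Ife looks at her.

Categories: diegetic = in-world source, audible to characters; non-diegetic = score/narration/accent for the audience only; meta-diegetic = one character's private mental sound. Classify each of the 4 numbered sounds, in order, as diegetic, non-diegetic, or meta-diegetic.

non-diegetic, meta-diegetic, diegetic, diegetic

Sound (1): nothing in the scene produces it; it's an accent added for the audience, so non-diegetic.
(2) is meta-diegetic: remembered music, private to Rosa — Ife is oblivious because it isn't in the room.
Sound (3): a clock is a real object/event in the scene's world, so diegetic.
(4) Rosa is a character speaking aloud in the scene → diegetic.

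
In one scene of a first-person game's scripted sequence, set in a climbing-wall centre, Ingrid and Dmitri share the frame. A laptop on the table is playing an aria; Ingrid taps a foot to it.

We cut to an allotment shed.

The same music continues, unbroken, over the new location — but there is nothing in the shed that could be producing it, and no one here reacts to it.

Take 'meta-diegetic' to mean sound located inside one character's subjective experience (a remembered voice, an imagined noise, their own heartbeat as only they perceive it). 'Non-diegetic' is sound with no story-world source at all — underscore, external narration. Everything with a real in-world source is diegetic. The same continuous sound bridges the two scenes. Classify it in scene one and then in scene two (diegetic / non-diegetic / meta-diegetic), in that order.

diegetic, non-diegetic

Scene one: a laptop is an on-screen source and Ingrid reacts to it → diegetic.
Scene two: there is no source in the shed and no one hears it — it's now underscore → non-diegetic.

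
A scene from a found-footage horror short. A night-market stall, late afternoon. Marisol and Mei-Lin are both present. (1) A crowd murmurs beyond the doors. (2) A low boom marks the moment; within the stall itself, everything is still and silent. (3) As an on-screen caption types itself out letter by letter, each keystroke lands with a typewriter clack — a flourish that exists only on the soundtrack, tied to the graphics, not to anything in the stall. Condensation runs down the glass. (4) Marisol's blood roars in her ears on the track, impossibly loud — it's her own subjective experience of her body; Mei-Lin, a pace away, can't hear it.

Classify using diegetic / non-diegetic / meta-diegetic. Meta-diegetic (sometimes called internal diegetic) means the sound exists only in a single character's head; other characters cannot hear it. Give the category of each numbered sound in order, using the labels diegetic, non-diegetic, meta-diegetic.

(1) it's the actual ambient sound of the location → diegetic.
(2) it's a sound-design accent with no in-world source; no one in the scene can hear it → non-diegetic.
Sound (3): it accompanies on-screen graphics, not anything inside the story world, so non-diegetic.
Sound (4): a subjective body sound — Marisol's private perception, inaudible to Mei-Lin, so meta-diegetic.

diegetic, non-diegetic, non-diegetic, meta-diegetic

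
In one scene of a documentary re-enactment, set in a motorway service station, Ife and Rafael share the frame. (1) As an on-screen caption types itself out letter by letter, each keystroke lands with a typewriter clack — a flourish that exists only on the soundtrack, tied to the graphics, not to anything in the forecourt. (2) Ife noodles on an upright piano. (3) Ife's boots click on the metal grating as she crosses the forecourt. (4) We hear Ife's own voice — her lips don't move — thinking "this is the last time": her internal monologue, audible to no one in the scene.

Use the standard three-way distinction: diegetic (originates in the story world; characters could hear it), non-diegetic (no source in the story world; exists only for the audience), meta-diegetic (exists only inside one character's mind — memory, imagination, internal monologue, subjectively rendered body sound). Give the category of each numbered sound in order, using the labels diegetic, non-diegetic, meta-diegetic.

(1) it accompanies on-screen graphics, not anything inside the story world → non-diegetic.
(2) a character is playing an upright piano on screen → diegetic.
(3) a character's body making contact with the set — an in-world sound → diegetic.
Sound (4): internal monologue — inside Ife's mind, not spoken into the scene, so meta-diegetic.

non-diegetic, diegetic, diegetic, meta-diegetic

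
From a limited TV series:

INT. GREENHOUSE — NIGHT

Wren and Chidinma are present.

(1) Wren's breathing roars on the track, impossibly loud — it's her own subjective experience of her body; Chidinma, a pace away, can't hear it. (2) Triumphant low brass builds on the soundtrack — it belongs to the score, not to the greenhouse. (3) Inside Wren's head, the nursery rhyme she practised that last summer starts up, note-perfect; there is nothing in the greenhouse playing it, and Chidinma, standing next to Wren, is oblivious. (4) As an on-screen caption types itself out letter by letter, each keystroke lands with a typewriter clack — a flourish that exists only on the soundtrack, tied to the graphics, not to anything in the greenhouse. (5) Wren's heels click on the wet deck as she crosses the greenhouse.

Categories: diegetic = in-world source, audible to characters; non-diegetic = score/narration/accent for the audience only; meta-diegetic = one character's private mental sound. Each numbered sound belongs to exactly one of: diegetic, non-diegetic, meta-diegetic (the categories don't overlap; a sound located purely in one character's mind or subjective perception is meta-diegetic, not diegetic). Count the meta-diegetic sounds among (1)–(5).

(1) is meta-diegetic: a subjective body sound — Wren's private perception, inaudible to Chidinma.
(2) it has no source in the story world and no character can hear it — it's underscore → non-diegetic.
(3) remembered music, private to Wren — Chidinma is oblivious because it isn't in the room → meta-diegetic.
(4) it accompanies on-screen graphics, not anything inside the story world → non-diegetic.
(5) is diegetic: it's the physical sound of Wren moving in the space.
Meta-diegetic: (1), (3) — that's 2.

2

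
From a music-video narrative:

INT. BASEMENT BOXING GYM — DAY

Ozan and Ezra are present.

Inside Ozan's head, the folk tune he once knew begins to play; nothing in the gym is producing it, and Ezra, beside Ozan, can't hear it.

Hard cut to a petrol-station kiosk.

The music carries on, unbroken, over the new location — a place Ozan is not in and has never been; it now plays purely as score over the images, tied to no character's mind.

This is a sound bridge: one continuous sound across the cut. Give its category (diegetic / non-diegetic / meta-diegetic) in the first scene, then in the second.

Scene one: the music exists only inside Ozan's mind; Ezra can't hear it → meta-diegetic.
Scene two: it's detached from Ozan entirely and plays over unrelated images with no in-world source — conventional underscore → non-diegetic.

meta-diegetic, non-diegetic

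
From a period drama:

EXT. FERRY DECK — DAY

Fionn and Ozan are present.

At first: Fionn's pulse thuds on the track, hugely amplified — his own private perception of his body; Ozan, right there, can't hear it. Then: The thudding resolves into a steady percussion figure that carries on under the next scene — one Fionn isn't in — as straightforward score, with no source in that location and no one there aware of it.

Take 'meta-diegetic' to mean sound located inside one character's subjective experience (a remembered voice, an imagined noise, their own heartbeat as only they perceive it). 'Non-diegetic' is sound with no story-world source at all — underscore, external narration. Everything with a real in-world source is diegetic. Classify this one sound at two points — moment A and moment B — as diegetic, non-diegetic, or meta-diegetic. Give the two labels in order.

Moment A: it's Fionn's subjective body sound, inaudible to Ozan → meta-diegetic.
Moment B: detached from Fionn and playing as sourceless score over a scene he isn't in — for the audience only → non-diegetic.

meta-diegetic, non-diegetic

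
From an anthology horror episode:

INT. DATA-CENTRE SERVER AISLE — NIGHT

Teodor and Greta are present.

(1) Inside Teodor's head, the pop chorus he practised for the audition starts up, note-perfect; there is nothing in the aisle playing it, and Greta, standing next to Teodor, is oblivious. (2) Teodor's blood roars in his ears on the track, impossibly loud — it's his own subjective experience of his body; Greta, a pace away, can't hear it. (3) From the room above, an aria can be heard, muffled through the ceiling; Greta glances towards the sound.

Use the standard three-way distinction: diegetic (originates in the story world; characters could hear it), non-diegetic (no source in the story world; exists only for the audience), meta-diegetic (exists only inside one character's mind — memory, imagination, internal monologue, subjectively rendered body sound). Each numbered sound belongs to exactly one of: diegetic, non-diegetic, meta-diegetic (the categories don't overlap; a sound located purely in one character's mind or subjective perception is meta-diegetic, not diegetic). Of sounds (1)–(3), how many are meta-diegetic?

(1) the music is a memory playing inside Teodor's mind alone; no real-world source, Greta can't hear it → meta-diegetic.
(2) is meta-diegetic: it's Teodor's internal bodily sensation rendered as sound; only Teodor 'hears' it.
(3) is diegetic: it's coming from the room above — a location within the story world — and Greta reacts.
So 2 of the 3 are meta-diegetic: (1), (2).

2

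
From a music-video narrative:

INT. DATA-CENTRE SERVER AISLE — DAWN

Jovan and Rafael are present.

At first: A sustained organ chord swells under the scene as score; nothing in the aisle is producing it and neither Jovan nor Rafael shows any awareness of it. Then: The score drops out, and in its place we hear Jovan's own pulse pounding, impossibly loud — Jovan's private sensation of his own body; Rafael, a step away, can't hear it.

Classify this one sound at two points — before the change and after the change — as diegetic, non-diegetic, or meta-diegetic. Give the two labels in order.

Before the change: underscore with no in-world source, inaudible to the characters → non-diegetic.
After the change: the body sound is Jovan's subjective perception alone — Rafael can't hear it → meta-diegetic.

non-diegetic, meta-diegetic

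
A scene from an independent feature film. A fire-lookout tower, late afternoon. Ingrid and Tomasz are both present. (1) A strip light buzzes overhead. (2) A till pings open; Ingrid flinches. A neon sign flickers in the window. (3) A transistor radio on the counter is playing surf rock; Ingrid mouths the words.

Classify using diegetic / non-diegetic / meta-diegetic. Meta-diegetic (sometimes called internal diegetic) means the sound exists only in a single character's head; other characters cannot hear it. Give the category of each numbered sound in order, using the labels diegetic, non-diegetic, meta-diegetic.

Sound (1): it's the actual ambient sound of the location, so diegetic.
(2) is diegetic: a till is a real object/event in the scene's world.
(3) source music from a transistor radio, which exists in the story world → diegetic.

diegetic, diegetic, diegetic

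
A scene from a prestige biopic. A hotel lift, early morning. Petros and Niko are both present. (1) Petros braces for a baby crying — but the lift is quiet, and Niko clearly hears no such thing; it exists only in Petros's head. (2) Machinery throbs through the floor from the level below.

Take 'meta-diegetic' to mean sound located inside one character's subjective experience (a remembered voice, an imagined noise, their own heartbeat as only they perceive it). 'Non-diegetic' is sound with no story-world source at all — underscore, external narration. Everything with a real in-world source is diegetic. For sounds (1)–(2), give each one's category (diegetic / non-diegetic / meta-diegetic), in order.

meta-diegetic, diegetic

(1) subjective to Petros: the lift is silent and Niko hears nothing → meta-diegetic.
(2) is diegetic: it's the actual ambient sound of the location.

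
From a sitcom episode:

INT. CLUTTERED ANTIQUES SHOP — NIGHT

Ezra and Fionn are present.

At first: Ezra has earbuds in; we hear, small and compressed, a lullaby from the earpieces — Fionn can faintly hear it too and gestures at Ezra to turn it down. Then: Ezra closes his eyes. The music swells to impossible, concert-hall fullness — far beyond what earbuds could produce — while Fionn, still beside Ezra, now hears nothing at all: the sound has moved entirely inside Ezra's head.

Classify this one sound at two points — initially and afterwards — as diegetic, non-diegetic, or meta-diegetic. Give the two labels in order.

Initially: the earbuds are a physical source both characters can hear → diegetic.
Afterwards: the music now exists only as Ezra's subjective experience; Fionn can no longer hear it → meta-diegetic.

diegetic, meta-diegetic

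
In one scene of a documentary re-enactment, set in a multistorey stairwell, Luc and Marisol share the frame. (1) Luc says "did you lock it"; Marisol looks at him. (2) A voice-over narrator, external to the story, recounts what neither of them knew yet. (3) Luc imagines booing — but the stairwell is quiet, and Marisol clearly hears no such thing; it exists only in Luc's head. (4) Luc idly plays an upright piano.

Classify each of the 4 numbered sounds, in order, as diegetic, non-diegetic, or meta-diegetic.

diegetic, non-diegetic, meta-diegetic, diegetic

Sound (1): on-screen dialogue — Luc speaks and Marisol is there to hear, so diegetic.
(2) is non-diegetic: the narrator exists outside the story world, addressing only the audience.
(3) is meta-diegetic: the sound is imagined by Luc; nothing in the story world is producing it and Marisol can't hear it.
(4) is diegetic: the instrument and the performer are both in the scene.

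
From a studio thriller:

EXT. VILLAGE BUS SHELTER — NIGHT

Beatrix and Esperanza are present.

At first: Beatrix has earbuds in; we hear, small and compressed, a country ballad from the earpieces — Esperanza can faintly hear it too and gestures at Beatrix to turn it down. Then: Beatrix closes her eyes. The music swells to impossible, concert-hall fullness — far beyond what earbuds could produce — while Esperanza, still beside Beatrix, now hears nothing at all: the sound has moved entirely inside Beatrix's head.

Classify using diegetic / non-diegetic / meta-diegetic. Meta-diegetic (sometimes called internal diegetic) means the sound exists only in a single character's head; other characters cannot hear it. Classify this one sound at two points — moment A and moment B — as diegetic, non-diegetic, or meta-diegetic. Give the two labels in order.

Moment A: the earbuds are a physical source both characters can hear → diegetic.
Moment B: the music now exists only as Beatrix's subjective experience; Esperanza can no longer hear it → meta-diegetic.

diegetic, meta-diegetic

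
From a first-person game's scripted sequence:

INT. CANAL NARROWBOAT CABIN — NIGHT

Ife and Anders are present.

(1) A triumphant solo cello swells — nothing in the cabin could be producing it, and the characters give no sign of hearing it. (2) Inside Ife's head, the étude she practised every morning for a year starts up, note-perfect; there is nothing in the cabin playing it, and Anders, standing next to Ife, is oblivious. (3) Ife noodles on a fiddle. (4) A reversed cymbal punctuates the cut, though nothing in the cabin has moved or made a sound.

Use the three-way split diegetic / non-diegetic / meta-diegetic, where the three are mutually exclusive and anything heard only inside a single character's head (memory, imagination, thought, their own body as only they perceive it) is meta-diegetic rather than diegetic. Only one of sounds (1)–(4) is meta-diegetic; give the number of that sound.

2

Sound (1): it has no source in the story world and no character can hear it — it's underscore, so non-diegetic.
Sound (2): the music is a memory playing inside Ife's mind alone; no real-world source, Anders can't hear it, so meta-diegetic.
(3) is diegetic: the instrument and the performer are both in the scene.
(4) is non-diegetic: it's a sound-design accent with no in-world source; no one in the scene can hear it.
Only (2) is meta-diegetic.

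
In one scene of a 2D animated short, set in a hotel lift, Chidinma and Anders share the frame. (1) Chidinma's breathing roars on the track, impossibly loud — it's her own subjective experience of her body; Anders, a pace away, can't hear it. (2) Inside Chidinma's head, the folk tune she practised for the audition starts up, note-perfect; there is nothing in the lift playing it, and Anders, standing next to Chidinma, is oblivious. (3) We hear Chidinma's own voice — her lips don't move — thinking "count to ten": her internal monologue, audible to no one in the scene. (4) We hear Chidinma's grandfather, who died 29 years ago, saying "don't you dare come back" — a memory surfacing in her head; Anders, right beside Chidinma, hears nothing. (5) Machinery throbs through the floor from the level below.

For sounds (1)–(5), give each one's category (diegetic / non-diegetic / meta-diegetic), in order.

Sound (1): point-of-audition from inside Chidinma's body; not a sound in the room, so meta-diegetic.
(2) is meta-diegetic: it lives in Chidinma's subjectivity, not in the lift.
(3) internal monologue — inside Chidinma's mind, not spoken into the scene → meta-diegetic.
(4) is meta-diegetic: it's Chidinma's recollection rendered as sound; the other character can't hear it.
Sound (5): ambient/room sound belonging to the story's physical space, so diegetic.

meta-diegetic, meta-diegetic, meta-diegetic, meta-diegetic, diegetic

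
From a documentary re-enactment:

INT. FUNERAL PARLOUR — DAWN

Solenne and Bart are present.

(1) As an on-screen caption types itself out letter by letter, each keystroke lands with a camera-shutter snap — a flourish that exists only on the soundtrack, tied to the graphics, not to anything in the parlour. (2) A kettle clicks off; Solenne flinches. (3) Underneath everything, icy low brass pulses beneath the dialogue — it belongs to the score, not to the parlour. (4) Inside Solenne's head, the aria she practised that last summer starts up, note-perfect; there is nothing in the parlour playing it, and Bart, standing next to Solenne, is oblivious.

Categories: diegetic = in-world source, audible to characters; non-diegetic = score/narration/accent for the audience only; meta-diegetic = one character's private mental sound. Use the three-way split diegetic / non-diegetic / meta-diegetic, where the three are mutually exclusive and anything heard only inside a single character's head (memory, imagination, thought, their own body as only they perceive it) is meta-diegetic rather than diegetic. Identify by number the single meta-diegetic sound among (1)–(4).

(1) the caption isn't part of the story world, so neither is the sound tied to it → non-diegetic.
(2) a kettle is a real object/event in the scene's world → diegetic.
(3) is non-diegetic: nothing in the parlour produces it and the characters don't hear it — pure soundtrack.
Sound (4): remembered music, private to Solenne — Bart is oblivious because it isn't in the room, so meta-diegetic.
Only (4) is meta-diegetic.

4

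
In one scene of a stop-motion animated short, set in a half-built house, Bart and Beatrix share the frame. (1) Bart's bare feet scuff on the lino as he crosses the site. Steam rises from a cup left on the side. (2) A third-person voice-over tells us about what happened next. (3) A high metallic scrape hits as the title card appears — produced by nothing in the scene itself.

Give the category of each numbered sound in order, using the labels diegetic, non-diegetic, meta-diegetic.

diegetic, non-diegetic, non-diegetic

(1) Bart's footsteps are produced in the story world → diegetic.
(2) is non-diegetic: commentary laid over the scene from outside the fiction.
(3) is non-diegetic: an editorial stinger — it belongs to the cut, not the story world.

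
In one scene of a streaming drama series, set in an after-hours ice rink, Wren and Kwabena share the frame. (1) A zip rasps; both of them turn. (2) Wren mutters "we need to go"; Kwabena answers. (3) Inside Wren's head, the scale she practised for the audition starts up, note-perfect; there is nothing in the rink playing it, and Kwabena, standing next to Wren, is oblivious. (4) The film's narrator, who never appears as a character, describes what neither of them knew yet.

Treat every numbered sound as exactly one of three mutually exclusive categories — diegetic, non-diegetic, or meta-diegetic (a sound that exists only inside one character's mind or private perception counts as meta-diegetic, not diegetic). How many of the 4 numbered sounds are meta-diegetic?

1

(1) a zip is a real object/event in the scene's world → diegetic.
(2) is diegetic: on-screen dialogue — Wren speaks and Kwabena is there to hear.
(3) remembered music, private to Wren — Kwabena is oblivious because it isn't in the room → meta-diegetic.
(4) is non-diegetic: external voice-over — not a character, not heard by anyone in the scene.
So 1 of the 4 is meta-diegetic: (3).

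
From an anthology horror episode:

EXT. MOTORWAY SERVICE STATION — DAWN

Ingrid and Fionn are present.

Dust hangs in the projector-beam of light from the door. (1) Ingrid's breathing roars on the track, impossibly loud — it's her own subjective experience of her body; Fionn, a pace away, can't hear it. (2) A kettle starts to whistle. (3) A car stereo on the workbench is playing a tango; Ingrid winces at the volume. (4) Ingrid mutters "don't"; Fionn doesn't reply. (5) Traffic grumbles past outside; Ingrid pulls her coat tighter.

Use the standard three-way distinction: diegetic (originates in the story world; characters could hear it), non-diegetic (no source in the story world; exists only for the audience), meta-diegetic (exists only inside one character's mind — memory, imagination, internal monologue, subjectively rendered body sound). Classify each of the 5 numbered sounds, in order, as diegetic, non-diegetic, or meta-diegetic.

(1) is meta-diegetic: it's Ingrid's internal bodily sensation rendered as sound; only Ingrid 'hears' it.
(2) is diegetic: an in-world source (a kettle); characters could hear it.
Sound (3): a car stereo is a physical source in the scene and Ingrid reacts to it, so diegetic.
(4) is diegetic: Ingrid is a character speaking aloud in the scene.
(5) it's the actual ambient sound of the location → diegetic.

meta-diegetic, diegetic, diegetic, diegetic, diegetic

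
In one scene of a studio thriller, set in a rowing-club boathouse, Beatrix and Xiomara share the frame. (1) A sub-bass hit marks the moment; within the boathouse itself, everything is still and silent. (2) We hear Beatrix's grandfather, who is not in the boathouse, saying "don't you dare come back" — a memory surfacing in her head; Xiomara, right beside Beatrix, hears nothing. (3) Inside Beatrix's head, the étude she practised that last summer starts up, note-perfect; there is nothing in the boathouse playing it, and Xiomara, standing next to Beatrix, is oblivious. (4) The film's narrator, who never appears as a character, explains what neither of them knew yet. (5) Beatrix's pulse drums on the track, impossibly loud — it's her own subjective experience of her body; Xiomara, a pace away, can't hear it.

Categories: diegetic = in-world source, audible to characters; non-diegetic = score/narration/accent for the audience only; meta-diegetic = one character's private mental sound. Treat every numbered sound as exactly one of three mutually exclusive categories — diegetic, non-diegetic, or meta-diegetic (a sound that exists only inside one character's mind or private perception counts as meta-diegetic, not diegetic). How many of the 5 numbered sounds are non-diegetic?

Sound (1): an editorial stinger — it belongs to the cut, not the story world, so non-diegetic.
(2) it's Beatrix's recollection rendered as sound; the other character can't hear it → meta-diegetic.
(3) is meta-diegetic: the music is a memory playing inside Beatrix's mind alone; no real-world source, Xiomara can't hear it.
(4) the narrator exists outside the story world, addressing only the audience → non-diegetic.
(5) is meta-diegetic: a subjective body sound — Beatrix's private perception, inaudible to Xiomara.
So 2 of the 5 are non-diegetic: (1), (4).

2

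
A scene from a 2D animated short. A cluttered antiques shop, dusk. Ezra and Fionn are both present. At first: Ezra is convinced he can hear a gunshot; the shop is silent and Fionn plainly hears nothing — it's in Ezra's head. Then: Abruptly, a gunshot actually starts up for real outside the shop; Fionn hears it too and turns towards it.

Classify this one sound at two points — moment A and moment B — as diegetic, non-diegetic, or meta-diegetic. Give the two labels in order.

meta-diegetic, diegetic

Moment A: only Ezra 'hears' it — imagined, in his mind → meta-diegetic.
Moment B: now there's a real external source and Fionn hears it too — in the story world → diegetic.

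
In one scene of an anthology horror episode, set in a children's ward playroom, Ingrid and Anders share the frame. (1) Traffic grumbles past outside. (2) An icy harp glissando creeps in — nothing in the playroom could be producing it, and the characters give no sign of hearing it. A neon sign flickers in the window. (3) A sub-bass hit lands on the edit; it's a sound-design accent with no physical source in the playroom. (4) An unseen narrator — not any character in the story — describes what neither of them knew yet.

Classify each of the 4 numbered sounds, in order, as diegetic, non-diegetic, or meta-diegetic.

(1) traffic is part of the location's real environment → diegetic.
(2) it has no source in the story world and no character can hear it — it's underscore → non-diegetic.
(3) is non-diegetic: an editorial stinger — it belongs to the cut, not the story world.
Sound (4): the narrator exists outside the story world, addressing only the audience, so non-diegetic.

diegetic, non-diegetic, non-diegetic, non-diegetic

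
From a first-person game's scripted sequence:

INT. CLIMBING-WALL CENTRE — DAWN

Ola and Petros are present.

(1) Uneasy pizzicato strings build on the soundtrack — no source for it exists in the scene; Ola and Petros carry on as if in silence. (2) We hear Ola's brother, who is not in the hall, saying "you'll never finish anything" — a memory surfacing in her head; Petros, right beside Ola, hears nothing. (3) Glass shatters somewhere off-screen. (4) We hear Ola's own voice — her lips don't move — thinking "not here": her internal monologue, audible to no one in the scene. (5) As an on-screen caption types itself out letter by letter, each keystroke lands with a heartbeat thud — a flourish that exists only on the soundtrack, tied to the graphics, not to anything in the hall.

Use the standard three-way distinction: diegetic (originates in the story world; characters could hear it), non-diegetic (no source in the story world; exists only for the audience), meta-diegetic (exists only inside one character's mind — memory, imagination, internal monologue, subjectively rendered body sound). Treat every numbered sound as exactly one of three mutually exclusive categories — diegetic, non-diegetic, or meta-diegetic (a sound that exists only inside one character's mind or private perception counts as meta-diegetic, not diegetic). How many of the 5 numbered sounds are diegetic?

1

(1) is non-diegetic: score with no on-screen or off-screen source; it exists for the audience alone.
(2) it's Ola's recollection rendered as sound; the other character can't hear it → meta-diegetic.
Sound (3): an in-world source (glass); characters could hear it, so diegetic.
(4) is meta-diegetic: it's Ola's unspoken thought, heard only by the audience via her subjectivity.
Sound (5): it accompanies on-screen graphics, not anything inside the story world, so non-diegetic.
Diegetic: (3) — that's 1.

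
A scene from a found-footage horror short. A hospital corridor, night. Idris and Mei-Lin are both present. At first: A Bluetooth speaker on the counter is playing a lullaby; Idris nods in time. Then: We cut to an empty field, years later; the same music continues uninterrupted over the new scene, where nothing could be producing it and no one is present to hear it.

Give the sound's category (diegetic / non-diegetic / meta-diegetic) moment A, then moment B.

diegetic, non-diegetic

Moment A: a Bluetooth speaker is a real in-scene source and Idris reacts to it → diegetic.
Moment B: there is no longer any in-world source and no one can hear it — it has become underscore → non-diegetic.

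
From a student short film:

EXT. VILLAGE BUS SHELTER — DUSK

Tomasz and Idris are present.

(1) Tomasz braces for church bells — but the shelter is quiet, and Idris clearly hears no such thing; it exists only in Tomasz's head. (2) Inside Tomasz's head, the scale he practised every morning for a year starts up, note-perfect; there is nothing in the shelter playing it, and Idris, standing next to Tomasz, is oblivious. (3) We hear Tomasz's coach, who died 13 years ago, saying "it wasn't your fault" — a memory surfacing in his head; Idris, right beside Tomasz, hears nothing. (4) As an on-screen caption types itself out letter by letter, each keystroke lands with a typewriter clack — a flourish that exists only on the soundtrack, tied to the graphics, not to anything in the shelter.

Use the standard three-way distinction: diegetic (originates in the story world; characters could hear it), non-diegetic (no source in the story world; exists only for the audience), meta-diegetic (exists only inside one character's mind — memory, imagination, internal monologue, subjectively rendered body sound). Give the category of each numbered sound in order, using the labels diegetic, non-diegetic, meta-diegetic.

meta-diegetic, meta-diegetic, meta-diegetic, non-diegetic

(1) is meta-diegetic: the sound is imagined by Tomasz; nothing in the story world is producing it and Idris can't hear it.
(2) is meta-diegetic: remembered music, private to Tomasz — Idris is oblivious because it isn't in the room.
(3) a remembered line, private to Tomasz — not present in the room, not audible to Idris → meta-diegetic.
(4) sound married to a title/caption — outside the diegesis by definition → non-diegetic.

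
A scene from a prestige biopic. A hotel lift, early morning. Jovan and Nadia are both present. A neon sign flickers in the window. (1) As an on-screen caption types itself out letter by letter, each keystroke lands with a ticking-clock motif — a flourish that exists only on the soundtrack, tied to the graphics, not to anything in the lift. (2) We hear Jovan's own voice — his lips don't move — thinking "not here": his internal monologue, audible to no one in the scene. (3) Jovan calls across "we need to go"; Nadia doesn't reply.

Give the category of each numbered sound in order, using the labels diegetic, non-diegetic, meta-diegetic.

(1) the caption isn't part of the story world, so neither is the sound tied to it → non-diegetic.
(2) internal monologue — inside Jovan's mind, not spoken into the scene → meta-diegetic.
(3) is diegetic: Jovan is a character speaking aloud in the scene.

non-diegetic, meta-diegetic, diegetic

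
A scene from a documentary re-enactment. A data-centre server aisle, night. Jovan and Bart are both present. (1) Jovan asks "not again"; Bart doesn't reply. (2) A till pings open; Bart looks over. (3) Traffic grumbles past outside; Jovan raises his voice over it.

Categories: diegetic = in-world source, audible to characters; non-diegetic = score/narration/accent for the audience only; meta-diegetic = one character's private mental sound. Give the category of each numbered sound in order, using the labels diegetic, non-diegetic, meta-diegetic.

diegetic, diegetic, diegetic

(1) is diegetic: on-screen dialogue — Jovan speaks and Bart is there to hear.
(2) is diegetic: an in-world source (a till); characters could hear it.
(3) ambient/room sound belonging to the story's physical space → diegetic.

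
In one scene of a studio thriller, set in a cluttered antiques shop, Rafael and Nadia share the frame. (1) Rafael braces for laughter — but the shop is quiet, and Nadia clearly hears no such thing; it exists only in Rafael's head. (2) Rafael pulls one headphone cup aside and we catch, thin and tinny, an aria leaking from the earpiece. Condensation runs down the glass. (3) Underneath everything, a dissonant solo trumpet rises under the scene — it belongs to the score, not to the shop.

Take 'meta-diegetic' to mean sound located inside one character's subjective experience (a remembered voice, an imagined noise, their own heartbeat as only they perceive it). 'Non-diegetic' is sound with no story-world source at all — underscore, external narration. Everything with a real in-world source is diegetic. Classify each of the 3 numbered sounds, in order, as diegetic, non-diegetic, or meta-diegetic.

(1) the sound is imagined by Rafael; nothing in the story world is producing it and Nadia can't hear it → meta-diegetic.
(2) is diegetic: the earpiece is a real device on Rafael's head — source music.
Sound (3): score with no on-screen or off-screen source; it exists for the audience alone, so non-diegetic.

meta-diegetic, diegetic, non-diegetic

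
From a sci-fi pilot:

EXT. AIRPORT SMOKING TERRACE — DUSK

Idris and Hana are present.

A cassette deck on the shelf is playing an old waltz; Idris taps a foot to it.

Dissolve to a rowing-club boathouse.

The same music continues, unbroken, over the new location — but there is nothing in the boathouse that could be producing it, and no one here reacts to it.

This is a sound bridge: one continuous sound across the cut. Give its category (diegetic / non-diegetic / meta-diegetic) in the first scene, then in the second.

Scene one: a cassette deck is an on-screen source and Idris reacts to it → diegetic.
Scene two: there is no source in the boathouse and no one hears it — it's now underscore → non-diegetic.

diegetic, non-diegetic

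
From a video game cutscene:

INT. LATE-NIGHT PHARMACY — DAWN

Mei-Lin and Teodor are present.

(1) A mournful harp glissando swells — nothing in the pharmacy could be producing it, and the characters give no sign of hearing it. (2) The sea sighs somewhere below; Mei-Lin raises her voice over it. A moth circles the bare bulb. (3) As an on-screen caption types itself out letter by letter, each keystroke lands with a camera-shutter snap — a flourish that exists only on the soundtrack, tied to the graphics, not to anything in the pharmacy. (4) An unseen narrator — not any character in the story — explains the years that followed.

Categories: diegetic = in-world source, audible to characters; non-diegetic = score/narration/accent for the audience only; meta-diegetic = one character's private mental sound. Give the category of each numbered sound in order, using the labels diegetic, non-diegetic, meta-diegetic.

(1) is non-diegetic: it has no source in the story world and no character can hear it — it's underscore.
(2) it's the actual ambient sound of the location → diegetic.
Sound (3): sound married to a title/caption — outside the diegesis by definition, so non-diegetic.
Sound (4): external voice-over — not a character, not heard by anyone in the scene, so non-diegetic.

non-diegetic, diegetic, non-diegetic, non-diegetic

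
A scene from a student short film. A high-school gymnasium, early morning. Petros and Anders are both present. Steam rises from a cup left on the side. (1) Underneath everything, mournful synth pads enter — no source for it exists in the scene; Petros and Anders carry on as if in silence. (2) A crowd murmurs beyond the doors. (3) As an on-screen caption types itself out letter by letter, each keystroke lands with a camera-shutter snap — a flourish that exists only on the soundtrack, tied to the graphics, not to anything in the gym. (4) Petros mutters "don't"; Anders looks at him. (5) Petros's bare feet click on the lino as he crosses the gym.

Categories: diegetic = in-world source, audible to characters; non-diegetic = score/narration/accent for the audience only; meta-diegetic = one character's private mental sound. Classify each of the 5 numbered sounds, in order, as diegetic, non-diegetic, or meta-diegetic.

Sound (1): nothing in the gym produces it and the characters don't hear it — pure soundtrack, so non-diegetic.
Sound (2): a crowd is part of the location's real environment, so diegetic.
Sound (3): it accompanies on-screen graphics, not anything inside the story world, so non-diegetic.
(4) Petros is a character speaking aloud in the scene → diegetic.
(5) Petros's footsteps are produced in the story world → diegetic.

non-diegetic, diegetic, non-diegetic, diegetic, diegetic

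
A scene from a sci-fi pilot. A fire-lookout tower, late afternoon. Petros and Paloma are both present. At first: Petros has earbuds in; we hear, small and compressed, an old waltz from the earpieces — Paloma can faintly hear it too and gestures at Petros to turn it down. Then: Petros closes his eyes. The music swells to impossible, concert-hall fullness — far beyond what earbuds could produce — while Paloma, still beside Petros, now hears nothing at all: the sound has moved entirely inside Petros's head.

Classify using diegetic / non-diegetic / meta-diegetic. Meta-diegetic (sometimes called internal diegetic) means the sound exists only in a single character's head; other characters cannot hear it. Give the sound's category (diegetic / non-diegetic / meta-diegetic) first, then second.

First: the earbuds are a physical source both characters can hear → diegetic.
Second: the music now exists only as Petros's subjective experience; Paloma can no longer hear it → meta-diegetic.

diegetic, meta-diegetic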